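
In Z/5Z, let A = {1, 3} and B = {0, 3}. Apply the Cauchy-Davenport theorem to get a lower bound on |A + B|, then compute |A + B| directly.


Cauchy-Davenport: |A + B| ≥ min(p, |A| + |B| - 1) for A, B nonempty in Z/pZ.
|A| = 2, |B| = 2, p = 5.
CD lower bound = min(5, 2 + 2 - 1) = min(5, 3) = 3.
Compute A + B mod 5 directly:
a = 1: 1+0=1, 1+3=4
a = 3: 3+0=3, 3+3=1
A + B = {1, 3, 4}, so |A + B| = 3.
Verify: 3 ≥ 3? Yes ✓.

CD lower bound = 3, actual |A + B| = 3.


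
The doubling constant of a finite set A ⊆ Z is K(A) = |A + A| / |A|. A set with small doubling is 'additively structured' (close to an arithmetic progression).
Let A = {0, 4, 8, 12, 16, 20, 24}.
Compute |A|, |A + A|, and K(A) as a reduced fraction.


|A| = 7.
Compute A + A by enumerating all 49 pairs.
A + A = {0, 4, 8, 12, 16, 20, 24, 28, 32, 36, 40, 44, 48}, so |A + A| = 13.
K = |A + A| / |A| = 13/7 (already in lowest terms) ≈ 1.8571.
Reference: AP of size 7 gives K = 13/7 ≈ 1.8571; a fully generic set of size 7 gives K ≈ 4.0000.

|A| = 7, |A + A| = 13, K = 13/7.


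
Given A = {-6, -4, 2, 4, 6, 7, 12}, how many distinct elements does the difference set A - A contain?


A - A = {a - a' : a, a' ∈ A}; |A| = 7.
Bounds: 2|A|-1 ≤ |A - A| ≤ |A|² - |A| + 1, i.e. 13 ≤ |A - A| ≤ 43.
Note: 0 ∈ A - A always (from a - a). The set is symmetric: if d ∈ A - A then -d ∈ A - A.
Enumerate nonzero differences d = a - a' with a > a' (then include -d):
Positive differences: {1, 2, 3, 4, 5, 6, 8, 10, 11, 12, 13, 16, 18}
Full difference set: {0} ∪ (positive diffs) ∪ (negative diffs).
|A - A| = 1 + 2·13 = 27 (matches direct enumeration: 27).

|A - A| = 27


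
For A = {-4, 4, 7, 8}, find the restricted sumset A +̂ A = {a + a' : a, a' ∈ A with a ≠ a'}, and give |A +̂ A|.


Restricted sumset: A +̂ A = {a + a' : a ∈ A, a' ∈ A, a ≠ a'}.
Equivalently, take A + A and drop any sum 2a that is achievable ONLY as a + a for a ∈ A (i.e. sums representable only with equal summands).
Enumerate pairs (a, a') with a < a' (symmetric, so each unordered pair gives one sum; this covers all a ≠ a'):
  -4 + 4 = 0
  -4 + 7 = 3
  -4 + 8 = 4
  4 + 7 = 11
  4 + 8 = 12
  7 + 8 = 15
Collected distinct sums: {0, 3, 4, 11, 12, 15}
|A +̂ A| = 6
(Reference bound: |A +̂ A| ≥ 2|A| - 3 for |A| ≥ 2, with |A| = 4 giving ≥ 5.)

|A +̂ A| = 6


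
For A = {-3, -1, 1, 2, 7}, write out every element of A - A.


A - A = {a - a' : a, a' ∈ A}.
Compute a - a' for each ordered pair (a, a'):
a = -3: -3--3=0, -3--1=-2, -3-1=-4, -3-2=-5, -3-7=-10
a = -1: -1--3=2, -1--1=0, -1-1=-2, -1-2=-3, -1-7=-8
a = 1: 1--3=4, 1--1=2, 1-1=0, 1-2=-1, 1-7=-6
a = 2: 2--3=5, 2--1=3, 2-1=1, 2-2=0, 2-7=-5
a = 7: 7--3=10, 7--1=8, 7-1=6, 7-2=5, 7-7=0
Collecting distinct values (and noting 0 appears from a-a):
A - A = {-10, -8, -6, -5, -4, -3, -2, -1, 0, 1, 2, 3, 4, 5, 6, 8, 10}
|A - A| = 17

A - A = {-10, -8, -6, -5, -4, -3, -2, -1, 0, 1, 2, 3, 4, 5, 6, 8, 10}


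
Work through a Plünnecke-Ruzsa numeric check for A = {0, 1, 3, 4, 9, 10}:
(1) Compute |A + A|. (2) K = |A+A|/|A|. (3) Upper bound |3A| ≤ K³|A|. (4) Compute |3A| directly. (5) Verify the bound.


|A| = 6.
Step 1: Compute A + A by enumerating all 36 pairs.
A + A = {0, 1, 2, 3, 4, 5, 6, 7, 8, 9, 10, 11, 12, 13, 14, 18, 19, 20}, so |A + A| = 18.
Step 2: Doubling constant K = |A + A|/|A| = 18/6 = 18/6 ≈ 3.0000.
Step 3: Plünnecke-Ruzsa gives |3A| ≤ K³·|A| = (3.0000)³ · 6 ≈ 162.0000.
Step 4: Compute 3A = A + A + A directly by enumerating all triples (a,b,c) ∈ A³; |3A| = 29.
Step 5: Check 29 ≤ 162.0000? Yes ✓.

K = 18/6, Plünnecke-Ruzsa bound K³|A| ≈ 162.0000, |3A| = 29, inequality holds.


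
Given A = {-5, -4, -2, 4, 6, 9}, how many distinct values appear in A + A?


A + A = {a + a' : a, a' ∈ A}; |A| = 6.
General bounds: 2|A| - 1 ≤ |A + A| ≤ |A|(|A|+1)/2, i.e. 11 ≤ |A + A| ≤ 21.
Lower bound 2|A|-1 is attained iff A is an arithmetic progression.
Enumerate sums a + a' for a ≤ a' (symmetric, so this suffices):
a = -5: -5+-5=-10, -5+-4=-9, -5+-2=-7, -5+4=-1, -5+6=1, -5+9=4
a = -4: -4+-4=-8, -4+-2=-6, -4+4=0, -4+6=2, -4+9=5
a = -2: -2+-2=-4, -2+4=2, -2+6=4, -2+9=7
a = 4: 4+4=8, 4+6=10, 4+9=13
a = 6: 6+6=12, 6+9=15
a = 9: 9+9=18
Distinct sums: {-10, -9, -8, -7, -6, -4, -1, 0, 1, 2, 4, 5, 7, 8, 10, 12, 13, 15, 18}
|A + A| = 19

|A + A| = 19


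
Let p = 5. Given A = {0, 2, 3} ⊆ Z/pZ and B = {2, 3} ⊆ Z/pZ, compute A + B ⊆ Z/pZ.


Work in Z/5Z: reduce every sum a + b modulo 5.
Enumerate all 6 pairs:
a = 0: 0+2=2, 0+3=3
a = 2: 2+2=4, 2+3=0
a = 3: 3+2=0, 3+3=1
Distinct residues collected: {0, 1, 2, 3, 4}
|A + B| = 5 (out of 5 total residues).

A + B = {0, 1, 2, 3, 4}


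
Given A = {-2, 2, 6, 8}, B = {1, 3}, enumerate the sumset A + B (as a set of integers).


A + B = {a + b : a ∈ A, b ∈ B}.
Enumerate all |A|·|B| = 4·2 = 8 pairs (a, b) and collect distinct sums.
a = -2: -2+1=-1, -2+3=1
a = 2: 2+1=3, 2+3=5
a = 6: 6+1=7, 6+3=9
a = 8: 8+1=9, 8+3=11
Collecting distinct sums: A + B = {-1, 1, 3, 5, 7, 9, 11}
|A + B| = 7

A + B = {-1, 1, 3, 5, 7, 9, 11}


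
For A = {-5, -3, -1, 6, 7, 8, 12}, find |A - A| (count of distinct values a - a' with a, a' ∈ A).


A - A = {a - a' : a, a' ∈ A}; |A| = 7.
Bounds: 2|A|-1 ≤ |A - A| ≤ |A|² - |A| + 1, i.e. 13 ≤ |A - A| ≤ 43.
Note: 0 ∈ A - A always (from a - a). The set is symmetric: if d ∈ A - A then -d ∈ A - A.
Enumerate nonzero differences d = a - a' with a > a' (then include -d):
Positive differences: {1, 2, 4, 5, 6, 7, 8, 9, 10, 11, 12, 13, 15, 17}
Full difference set: {0} ∪ (positive diffs) ∪ (negative diffs).
|A - A| = 1 + 2·14 = 29 (matches direct enumeration: 29).

|A - A| = 29


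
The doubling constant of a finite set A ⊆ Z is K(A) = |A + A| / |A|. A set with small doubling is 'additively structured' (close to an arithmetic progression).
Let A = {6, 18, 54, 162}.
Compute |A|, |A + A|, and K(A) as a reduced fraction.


|A| = 4.
Compute A + A by enumerating all 16 pairs.
A + A = {12, 24, 36, 60, 72, 108, 168, 180, 216, 324}, so |A + A| = 10.
K = |A + A| / |A| = 10/4 = 5/2 ≈ 2.5000.
Reference: AP of size 4 gives K = 7/4 ≈ 1.7500; a fully generic set of size 4 gives K ≈ 2.5000.

|A| = 4, |A + A| = 10, K = 10/4 = 5/2.


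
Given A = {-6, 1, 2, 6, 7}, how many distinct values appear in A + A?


A + A = {a + a' : a, a' ∈ A}; |A| = 5.
General bounds: 2|A| - 1 ≤ |A + A| ≤ |A|(|A|+1)/2, i.e. 9 ≤ |A + A| ≤ 15.
Lower bound 2|A|-1 is attained iff A is an arithmetic progression.
Enumerate sums a + a' for a ≤ a' (symmetric, so this suffices):
a = -6: -6+-6=-12, -6+1=-5, -6+2=-4, -6+6=0, -6+7=1
a = 1: 1+1=2, 1+2=3, 1+6=7, 1+7=8
a = 2: 2+2=4, 2+6=8, 2+7=9
a = 6: 6+6=12, 6+7=13
a = 7: 7+7=14
Distinct sums: {-12, -5, -4, 0, 1, 2, 3, 4, 7, 8, 9, 12, 13, 14}
|A + A| = 14

|A + A| = 14


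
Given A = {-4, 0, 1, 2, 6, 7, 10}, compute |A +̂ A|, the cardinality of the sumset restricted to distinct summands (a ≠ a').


Restricted sumset: A +̂ A = {a + a' : a ∈ A, a' ∈ A, a ≠ a'}.
Equivalently, take A + A and drop any sum 2a that is achievable ONLY as a + a for a ∈ A (i.e. sums representable only with equal summands).
Enumerate pairs (a, a') with a < a' (symmetric, so each unordered pair gives one sum; this covers all a ≠ a'):
  -4 + 0 = -4
  -4 + 1 = -3
  -4 + 2 = -2
  -4 + 6 = 2
  -4 + 7 = 3
  -4 + 10 = 6
  0 + 1 = 1
  0 + 2 = 2
  0 + 6 = 6
  0 + 7 = 7
  0 + 10 = 10
  1 + 2 = 3
  1 + 6 = 7
  1 + 7 = 8
  1 + 10 = 11
  2 + 6 = 8
  2 + 7 = 9
  2 + 10 = 12
  6 + 7 = 13
  6 + 10 = 16
  7 + 10 = 17
Collected distinct sums: {-4, -3, -2, 1, 2, 3, 6, 7, 8, 9, 10, 11, 12, 13, 16, 17}
|A +̂ A| = 16
(Reference bound: |A +̂ A| ≥ 2|A| - 3 for |A| ≥ 2, with |A| = 7 giving ≥ 11.)

|A +̂ A| = 16


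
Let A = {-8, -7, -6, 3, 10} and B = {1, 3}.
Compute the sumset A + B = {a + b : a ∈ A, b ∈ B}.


A + B = {a + b : a ∈ A, b ∈ B}.
Enumerate all |A|·|B| = 5·2 = 10 pairs (a, b) and collect distinct sums.
a = -8: -8+1=-7, -8+3=-5
a = -7: -7+1=-6, -7+3=-4
a = -6: -6+1=-5, -6+3=-3
a = 3: 3+1=4, 3+3=6
a = 10: 10+1=11, 10+3=13
Collecting distinct sums: A + B = {-7, -6, -5, -4, -3, 4, 6, 11, 13}
|A + B| = 9

A + B = {-7, -6, -5, -4, -3, 4, 6, 11, 13}


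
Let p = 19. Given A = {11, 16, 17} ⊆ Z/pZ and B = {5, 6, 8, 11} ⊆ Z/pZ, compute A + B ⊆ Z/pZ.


Work in Z/19Z: reduce every sum a + b modulo 19.
Enumerate all 12 pairs:
a = 11: 11+5=16, 11+6=17, 11+8=0, 11+11=3
a = 16: 16+5=2, 16+6=3, 16+8=5, 16+11=8
a = 17: 17+5=3, 17+6=4, 17+8=6, 17+11=9
Distinct residues collected: {0, 2, 3, 4, 5, 6, 8, 9, 16, 17}
|A + B| = 10 (out of 19 total residues).

A + B = {0, 2, 3, 4, 5, 6, 8, 9, 16, 17}


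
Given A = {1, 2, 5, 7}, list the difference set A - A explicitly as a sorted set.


A - A = {a - a' : a, a' ∈ A}.
Compute a - a' for each ordered pair (a, a'):
a = 1: 1-1=0, 1-2=-1, 1-5=-4, 1-7=-6
a = 2: 2-1=1, 2-2=0, 2-5=-3, 2-7=-5
a = 5: 5-1=4, 5-2=3, 5-5=0, 5-7=-2
a = 7: 7-1=6, 7-2=5, 7-5=2, 7-7=0
Collecting distinct values (and noting 0 appears from a-a):
A - A = {-6, -5, -4, -3, -2, -1, 0, 1, 2, 3, 4, 5, 6}
|A - A| = 13

A - A = {-6, -5, -4, -3, -2, -1, 0, 1, 2, 3, 4, 5, 6}


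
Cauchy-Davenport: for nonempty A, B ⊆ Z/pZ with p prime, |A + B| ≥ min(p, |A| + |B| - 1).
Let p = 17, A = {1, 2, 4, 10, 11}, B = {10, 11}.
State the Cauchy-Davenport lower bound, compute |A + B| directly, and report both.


Cauchy-Davenport: |A + B| ≥ min(p, |A| + |B| - 1) for A, B nonempty in Z/pZ.
|A| = 5, |B| = 2, p = 17.
CD lower bound = min(17, 5 + 2 - 1) = min(17, 6) = 6.
Compute A + B mod 17 directly:
a = 1: 1+10=11, 1+11=12
a = 2: 2+10=12, 2+11=13
a = 4: 4+10=14, 4+11=15
a = 10: 10+10=3, 10+11=4
a = 11: 11+10=4, 11+11=5
A + B = {3, 4, 5, 11, 12, 13, 14, 15}, so |A + B| = 8.
Verify: 8 ≥ 6? Yes ✓.

CD lower bound = 6, actual |A + B| = 8.


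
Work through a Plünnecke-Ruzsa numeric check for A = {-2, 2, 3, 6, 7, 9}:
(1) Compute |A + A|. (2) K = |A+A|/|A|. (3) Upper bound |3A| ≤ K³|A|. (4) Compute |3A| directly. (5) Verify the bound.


|A| = 6.
Step 1: Compute A + A by enumerating all 36 pairs.
A + A = {-4, 0, 1, 4, 5, 6, 7, 8, 9, 10, 11, 12, 13, 14, 15, 16, 18}, so |A + A| = 17.
Step 2: Doubling constant K = |A + A|/|A| = 17/6 = 17/6 ≈ 2.8333.
Step 3: Plünnecke-Ruzsa gives |3A| ≤ K³·|A| = (2.8333)³ · 6 ≈ 136.4722.
Step 4: Compute 3A = A + A + A directly by enumerating all triples (a,b,c) ∈ A³; |3A| = 28.
Step 5: Check 28 ≤ 136.4722? Yes ✓.

K = 17/6, Plünnecke-Ruzsa bound K³|A| ≈ 136.4722, |3A| = 28, inequality holds.


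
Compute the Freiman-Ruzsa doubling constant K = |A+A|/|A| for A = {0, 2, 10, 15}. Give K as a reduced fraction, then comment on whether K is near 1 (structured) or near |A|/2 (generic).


|A| = 4.
Compute A + A by enumerating all 16 pairs.
A + A = {0, 2, 4, 10, 12, 15, 17, 20, 25, 30}, so |A + A| = 10.
K = |A + A| / |A| = 10/4 = 5/2 ≈ 2.5000.
Reference: AP of size 4 gives K = 7/4 ≈ 1.7500; a fully generic set of size 4 gives K ≈ 2.5000.

|A| = 4, |A + A| = 10, K = 10/4 = 5/2.


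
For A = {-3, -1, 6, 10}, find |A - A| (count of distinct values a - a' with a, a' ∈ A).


A - A = {a - a' : a, a' ∈ A}; |A| = 4.
Bounds: 2|A|-1 ≤ |A - A| ≤ |A|² - |A| + 1, i.e. 7 ≤ |A - A| ≤ 13.
Note: 0 ∈ A - A always (from a - a). The set is symmetric: if d ∈ A - A then -d ∈ A - A.
Enumerate nonzero differences d = a - a' with a > a' (then include -d):
Positive differences: {2, 4, 7, 9, 11, 13}
Full difference set: {0} ∪ (positive diffs) ∪ (negative diffs).
|A - A| = 1 + 2·6 = 13 (matches direct enumeration: 13).

|A - A| = 13


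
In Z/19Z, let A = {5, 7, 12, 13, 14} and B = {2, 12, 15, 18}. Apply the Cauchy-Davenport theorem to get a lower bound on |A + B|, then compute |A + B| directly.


Cauchy-Davenport: |A + B| ≥ min(p, |A| + |B| - 1) for A, B nonempty in Z/pZ.
|A| = 5, |B| = 4, p = 19.
CD lower bound = min(19, 5 + 4 - 1) = min(19, 8) = 8.
Compute A + B mod 19 directly:
a = 5: 5+2=7, 5+12=17, 5+15=1, 5+18=4
a = 7: 7+2=9, 7+12=0, 7+15=3, 7+18=6
a = 12: 12+2=14, 12+12=5, 12+15=8, 12+18=11
a = 13: 13+2=15, 13+12=6, 13+15=9, 13+18=12
a = 14: 14+2=16, 14+12=7, 14+15=10, 14+18=13
A + B = {0, 1, 3, 4, 5, 6, 7, 8, 9, 10, 11, 12, 13, 14, 15, 16, 17}, so |A + B| = 17.
Verify: 17 ≥ 8? Yes ✓.

CD lower bound = 8, actual |A + B| = 17.


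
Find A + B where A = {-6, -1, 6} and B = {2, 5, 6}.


A + B = {a + b : a ∈ A, b ∈ B}.
Enumerate all |A|·|B| = 3·3 = 9 pairs (a, b) and collect distinct sums.
a = -6: -6+2=-4, -6+5=-1, -6+6=0
a = -1: -1+2=1, -1+5=4, -1+6=5
a = 6: 6+2=8, 6+5=11, 6+6=12
Collecting distinct sums: A + B = {-4, -1, 0, 1, 4, 5, 8, 11, 12}
|A + B| = 9

A + B = {-4, -1, 0, 1, 4, 5, 8, 11, 12}


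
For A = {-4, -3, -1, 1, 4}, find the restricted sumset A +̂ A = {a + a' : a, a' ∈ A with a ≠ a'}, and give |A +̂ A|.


Restricted sumset: A +̂ A = {a + a' : a ∈ A, a' ∈ A, a ≠ a'}.
Equivalently, take A + A and drop any sum 2a that is achievable ONLY as a + a for a ∈ A (i.e. sums representable only with equal summands).
Enumerate pairs (a, a') with a < a' (symmetric, so each unordered pair gives one sum; this covers all a ≠ a'):
  -4 + -3 = -7
  -4 + -1 = -5
  -4 + 1 = -3
  -4 + 4 = 0
  -3 + -1 = -4
  -3 + 1 = -2
  -3 + 4 = 1
  -1 + 1 = 0
  -1 + 4 = 3
  1 + 4 = 5
Collected distinct sums: {-7, -5, -4, -3, -2, 0, 1, 3, 5}
|A +̂ A| = 9
(Reference bound: |A +̂ A| ≥ 2|A| - 3 for |A| ≥ 2, with |A| = 5 giving ≥ 7.)

|A +̂ A| = 9


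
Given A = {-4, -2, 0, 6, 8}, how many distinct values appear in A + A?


A + A = {a + a' : a, a' ∈ A}; |A| = 5.
General bounds: 2|A| - 1 ≤ |A + A| ≤ |A|(|A|+1)/2, i.e. 9 ≤ |A + A| ≤ 15.
Lower bound 2|A|-1 is attained iff A is an arithmetic progression.
Enumerate sums a + a' for a ≤ a' (symmetric, so this suffices):
a = -4: -4+-4=-8, -4+-2=-6, -4+0=-4, -4+6=2, -4+8=4
a = -2: -2+-2=-4, -2+0=-2, -2+6=4, -2+8=6
a = 0: 0+0=0, 0+6=6, 0+8=8
a = 6: 6+6=12, 6+8=14
a = 8: 8+8=16
Distinct sums: {-8, -6, -4, -2, 0, 2, 4, 6, 8, 12, 14, 16}
|A + A| = 12

|A + A| = 12


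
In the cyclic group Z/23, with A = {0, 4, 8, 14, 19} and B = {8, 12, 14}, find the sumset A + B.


Work in Z/23Z: reduce every sum a + b modulo 23.
Enumerate all 15 pairs:
a = 0: 0+8=8, 0+12=12, 0+14=14
a = 4: 4+8=12, 4+12=16, 4+14=18
a = 8: 8+8=16, 8+12=20, 8+14=22
a = 14: 14+8=22, 14+12=3, 14+14=5
a = 19: 19+8=4, 19+12=8, 19+14=10
Distinct residues collected: {3, 4, 5, 8, 10, 12, 14, 16, 18, 20, 22}
|A + B| = 11 (out of 23 total residues).

A + B = {3, 4, 5, 8, 10, 12, 14, 16, 18, 20, 22}


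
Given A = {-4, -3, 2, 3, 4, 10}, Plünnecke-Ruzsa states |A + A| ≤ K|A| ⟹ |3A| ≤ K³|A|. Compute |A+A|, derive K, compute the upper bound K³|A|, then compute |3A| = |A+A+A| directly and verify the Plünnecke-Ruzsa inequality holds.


|A| = 6.
Step 1: Compute A + A by enumerating all 36 pairs.
A + A = {-8, -7, -6, -2, -1, 0, 1, 4, 5, 6, 7, 8, 12, 13, 14, 20}, so |A + A| = 16.
Step 2: Doubling constant K = |A + A|/|A| = 16/6 = 16/6 ≈ 2.6667.
Step 3: Plünnecke-Ruzsa gives |3A| ≤ K³·|A| = (2.6667)³ · 6 ≈ 113.7778.
Step 4: Compute 3A = A + A + A directly by enumerating all triples (a,b,c) ∈ A³; |3A| = 31.
Step 5: Check 31 ≤ 113.7778? Yes ✓.

K = 16/6, Plünnecke-Ruzsa bound K³|A| ≈ 113.7778, |3A| = 31, inequality holds.


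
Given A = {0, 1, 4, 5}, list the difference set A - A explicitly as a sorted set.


A - A = {a - a' : a, a' ∈ A}.
Compute a - a' for each ordered pair (a, a'):
a = 0: 0-0=0, 0-1=-1, 0-4=-4, 0-5=-5
a = 1: 1-0=1, 1-1=0, 1-4=-3, 1-5=-4
a = 4: 4-0=4, 4-1=3, 4-4=0, 4-5=-1
a = 5: 5-0=5, 5-1=4, 5-4=1, 5-5=0
Collecting distinct values (and noting 0 appears from a-a):
A - A = {-5, -4, -3, -1, 0, 1, 3, 4, 5}
|A - A| = 9

A - A = {-5, -4, -3, -1, 0, 1, 3, 4, 5}


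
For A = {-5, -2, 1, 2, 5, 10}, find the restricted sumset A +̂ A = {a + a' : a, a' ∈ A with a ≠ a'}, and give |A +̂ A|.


Restricted sumset: A +̂ A = {a + a' : a ∈ A, a' ∈ A, a ≠ a'}.
Equivalently, take A + A and drop any sum 2a that is achievable ONLY as a + a for a ∈ A (i.e. sums representable only with equal summands).
Enumerate pairs (a, a') with a < a' (symmetric, so each unordered pair gives one sum; this covers all a ≠ a'):
  -5 + -2 = -7
  -5 + 1 = -4
  -5 + 2 = -3
  -5 + 5 = 0
  -5 + 10 = 5
  -2 + 1 = -1
  -2 + 2 = 0
  -2 + 5 = 3
  -2 + 10 = 8
  1 + 2 = 3
  1 + 5 = 6
  1 + 10 = 11
  2 + 5 = 7
  2 + 10 = 12
  5 + 10 = 15
Collected distinct sums: {-7, -4, -3, -1, 0, 3, 5, 6, 7, 8, 11, 12, 15}
|A +̂ A| = 13
(Reference bound: |A +̂ A| ≥ 2|A| - 3 for |A| ≥ 2, with |A| = 6 giving ≥ 9.)

|A +̂ A| = 13


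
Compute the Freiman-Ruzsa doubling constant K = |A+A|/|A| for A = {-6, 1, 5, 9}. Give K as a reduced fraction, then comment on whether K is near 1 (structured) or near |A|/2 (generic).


|A| = 4.
Compute A + A by enumerating all 16 pairs.
A + A = {-12, -5, -1, 2, 3, 6, 10, 14, 18}, so |A + A| = 9.
K = |A + A| / |A| = 9/4 (already in lowest terms) ≈ 2.2500.
Reference: AP of size 4 gives K = 7/4 ≈ 1.7500; a fully generic set of size 4 gives K ≈ 2.5000.

|A| = 4, |A + A| = 9, K = 9/4.


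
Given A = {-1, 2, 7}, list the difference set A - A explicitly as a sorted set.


A - A = {a - a' : a, a' ∈ A}.
Compute a - a' for each ordered pair (a, a'):
a = -1: -1--1=0, -1-2=-3, -1-7=-8
a = 2: 2--1=3, 2-2=0, 2-7=-5
a = 7: 7--1=8, 7-2=5, 7-7=0
Collecting distinct values (and noting 0 appears from a-a):
A - A = {-8, -5, -3, 0, 3, 5, 8}
|A - A| = 7

A - A = {-8, -5, -3, 0, 3, 5, 8}


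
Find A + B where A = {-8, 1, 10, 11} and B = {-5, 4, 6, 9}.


A + B = {a + b : a ∈ A, b ∈ B}.
Enumerate all |A|·|B| = 4·4 = 16 pairs (a, b) and collect distinct sums.
a = -8: -8+-5=-13, -8+4=-4, -8+6=-2, -8+9=1
a = 1: 1+-5=-4, 1+4=5, 1+6=7, 1+9=10
a = 10: 10+-5=5, 10+4=14, 10+6=16, 10+9=19
a = 11: 11+-5=6, 11+4=15, 11+6=17, 11+9=20
Collecting distinct sums: A + B = {-13, -4, -2, 1, 5, 6, 7, 10, 14, 15, 16, 17, 19, 20}
|A + B| = 14

A + B = {-13, -4, -2, 1, 5, 6, 7, 10, 14, 15, 16, 17, 19, 20}


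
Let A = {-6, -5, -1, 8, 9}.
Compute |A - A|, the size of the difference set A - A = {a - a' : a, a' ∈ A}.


A - A = {a - a' : a, a' ∈ A}; |A| = 5.
Bounds: 2|A|-1 ≤ |A - A| ≤ |A|² - |A| + 1, i.e. 9 ≤ |A - A| ≤ 21.
Note: 0 ∈ A - A always (from a - a). The set is symmetric: if d ∈ A - A then -d ∈ A - A.
Enumerate nonzero differences d = a - a' with a > a' (then include -d):
Positive differences: {1, 4, 5, 9, 10, 13, 14, 15}
Full difference set: {0} ∪ (positive diffs) ∪ (negative diffs).
|A - A| = 1 + 2·8 = 17 (matches direct enumeration: 17).

|A - A| = 17


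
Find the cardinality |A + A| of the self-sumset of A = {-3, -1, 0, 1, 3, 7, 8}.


A + A = {a + a' : a, a' ∈ A}; |A| = 7.
General bounds: 2|A| - 1 ≤ |A + A| ≤ |A|(|A|+1)/2, i.e. 13 ≤ |A + A| ≤ 28.
Lower bound 2|A|-1 is attained iff A is an arithmetic progression.
Enumerate sums a + a' for a ≤ a' (symmetric, so this suffices):
a = -3: -3+-3=-6, -3+-1=-4, -3+0=-3, -3+1=-2, -3+3=0, -3+7=4, -3+8=5
a = -1: -1+-1=-2, -1+0=-1, -1+1=0, -1+3=2, -1+7=6, -1+8=7
a = 0: 0+0=0, 0+1=1, 0+3=3, 0+7=7, 0+8=8
a = 1: 1+1=2, 1+3=4, 1+7=8, 1+8=9
a = 3: 3+3=6, 3+7=10, 3+8=11
a = 7: 7+7=14, 7+8=15
a = 8: 8+8=16
Distinct sums: {-6, -4, -3, -2, -1, 0, 1, 2, 3, 4, 5, 6, 7, 8, 9, 10, 11, 14, 15, 16}
|A + A| = 20

|A + A| = 20


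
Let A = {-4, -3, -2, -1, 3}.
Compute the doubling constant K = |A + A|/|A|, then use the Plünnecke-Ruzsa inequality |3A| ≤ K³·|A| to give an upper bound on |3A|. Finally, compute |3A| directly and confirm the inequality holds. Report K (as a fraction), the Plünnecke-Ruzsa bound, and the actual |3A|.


|A| = 5.
Step 1: Compute A + A by enumerating all 25 pairs.
A + A = {-8, -7, -6, -5, -4, -3, -2, -1, 0, 1, 2, 6}, so |A + A| = 12.
Step 2: Doubling constant K = |A + A|/|A| = 12/5 = 12/5 ≈ 2.4000.
Step 3: Plünnecke-Ruzsa gives |3A| ≤ K³·|A| = (2.4000)³ · 5 ≈ 69.1200.
Step 4: Compute 3A = A + A + A directly by enumerating all triples (a,b,c) ∈ A³; |3A| = 19.
Step 5: Check 19 ≤ 69.1200? Yes ✓.

K = 12/5, Plünnecke-Ruzsa bound K³|A| ≈ 69.1200, |3A| = 19, inequality holds.


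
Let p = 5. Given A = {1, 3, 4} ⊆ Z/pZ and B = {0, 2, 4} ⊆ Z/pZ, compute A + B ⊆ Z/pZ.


Work in Z/5Z: reduce every sum a + b modulo 5.
Enumerate all 9 pairs:
a = 1: 1+0=1, 1+2=3, 1+4=0
a = 3: 3+0=3, 3+2=0, 3+4=2
a = 4: 4+0=4, 4+2=1, 4+4=3
Distinct residues collected: {0, 1, 2, 3, 4}
|A + B| = 5 (out of 5 total residues).

A + B = {0, 1, 2, 3, 4}


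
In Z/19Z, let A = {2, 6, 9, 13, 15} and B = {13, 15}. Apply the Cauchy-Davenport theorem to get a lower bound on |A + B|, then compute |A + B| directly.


Cauchy-Davenport: |A + B| ≥ min(p, |A| + |B| - 1) for A, B nonempty in Z/pZ.
|A| = 5, |B| = 2, p = 19.
CD lower bound = min(19, 5 + 2 - 1) = min(19, 6) = 6.
Compute A + B mod 19 directly:
a = 2: 2+13=15, 2+15=17
a = 6: 6+13=0, 6+15=2
a = 9: 9+13=3, 9+15=5
a = 13: 13+13=7, 13+15=9
a = 15: 15+13=9, 15+15=11
A + B = {0, 2, 3, 5, 7, 9, 11, 15, 17}, so |A + B| = 9.
Verify: 9 ≥ 6? Yes ✓.

CD lower bound = 6, actual |A + B| = 9.


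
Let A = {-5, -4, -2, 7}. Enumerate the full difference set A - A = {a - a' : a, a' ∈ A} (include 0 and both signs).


A - A = {a - a' : a, a' ∈ A}.
Compute a - a' for each ordered pair (a, a'):
a = -5: -5--5=0, -5--4=-1, -5--2=-3, -5-7=-12
a = -4: -4--5=1, -4--4=0, -4--2=-2, -4-7=-11
a = -2: -2--5=3, -2--4=2, -2--2=0, -2-7=-9
a = 7: 7--5=12, 7--4=11, 7--2=9, 7-7=0
Collecting distinct values (and noting 0 appears from a-a):
A - A = {-12, -11, -9, -3, -2, -1, 0, 1, 2, 3, 9, 11, 12}
|A - A| = 13

A - A = {-12, -11, -9, -3, -2, -1, 0, 1, 2, 3, 9, 11, 12}


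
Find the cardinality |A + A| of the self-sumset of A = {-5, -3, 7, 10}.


A + A = {a + a' : a, a' ∈ A}; |A| = 4.
General bounds: 2|A| - 1 ≤ |A + A| ≤ |A|(|A|+1)/2, i.e. 7 ≤ |A + A| ≤ 10.
Lower bound 2|A|-1 is attained iff A is an arithmetic progression.
Enumerate sums a + a' for a ≤ a' (symmetric, so this suffices):
a = -5: -5+-5=-10, -5+-3=-8, -5+7=2, -5+10=5
a = -3: -3+-3=-6, -3+7=4, -3+10=7
a = 7: 7+7=14, 7+10=17
a = 10: 10+10=20
Distinct sums: {-10, -8, -6, 2, 4, 5, 7, 14, 17, 20}
|A + A| = 10

|A + A| = 10


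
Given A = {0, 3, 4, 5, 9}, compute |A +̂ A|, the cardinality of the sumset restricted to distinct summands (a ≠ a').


Restricted sumset: A +̂ A = {a + a' : a ∈ A, a' ∈ A, a ≠ a'}.
Equivalently, take A + A and drop any sum 2a that is achievable ONLY as a + a for a ∈ A (i.e. sums representable only with equal summands).
Enumerate pairs (a, a') with a < a' (symmetric, so each unordered pair gives one sum; this covers all a ≠ a'):
  0 + 3 = 3
  0 + 4 = 4
  0 + 5 = 5
  0 + 9 = 9
  3 + 4 = 7
  3 + 5 = 8
  3 + 9 = 12
  4 + 5 = 9
  4 + 9 = 13
  5 + 9 = 14
Collected distinct sums: {3, 4, 5, 7, 8, 9, 12, 13, 14}
|A +̂ A| = 9
(Reference bound: |A +̂ A| ≥ 2|A| - 3 for |A| ≥ 2, with |A| = 5 giving ≥ 7.)

|A +̂ A| = 9


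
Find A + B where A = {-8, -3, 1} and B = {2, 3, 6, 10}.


A + B = {a + b : a ∈ A, b ∈ B}.
Enumerate all |A|·|B| = 3·4 = 12 pairs (a, b) and collect distinct sums.
a = -8: -8+2=-6, -8+3=-5, -8+6=-2, -8+10=2
a = -3: -3+2=-1, -3+3=0, -3+6=3, -3+10=7
a = 1: 1+2=3, 1+3=4, 1+6=7, 1+10=11
Collecting distinct sums: A + B = {-6, -5, -2, -1, 0, 2, 3, 4, 7, 11}
|A + B| = 10

A + B = {-6, -5, -2, -1, 0, 2, 3, 4, 7, 11}


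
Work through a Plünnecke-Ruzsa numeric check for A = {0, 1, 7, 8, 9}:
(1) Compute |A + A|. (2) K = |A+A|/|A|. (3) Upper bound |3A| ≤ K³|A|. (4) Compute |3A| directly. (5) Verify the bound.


|A| = 5.
Step 1: Compute A + A by enumerating all 25 pairs.
A + A = {0, 1, 2, 7, 8, 9, 10, 14, 15, 16, 17, 18}, so |A + A| = 12.
Step 2: Doubling constant K = |A + A|/|A| = 12/5 = 12/5 ≈ 2.4000.
Step 3: Plünnecke-Ruzsa gives |3A| ≤ K³·|A| = (2.4000)³ · 5 ≈ 69.1200.
Step 4: Compute 3A = A + A + A directly by enumerating all triples (a,b,c) ∈ A³; |3A| = 22.
Step 5: Check 22 ≤ 69.1200? Yes ✓.

K = 12/5, Plünnecke-Ruzsa bound K³|A| ≈ 69.1200, |3A| = 22, inequality holds.


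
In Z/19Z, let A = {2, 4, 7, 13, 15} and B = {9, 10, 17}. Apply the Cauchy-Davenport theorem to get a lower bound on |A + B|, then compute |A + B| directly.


Cauchy-Davenport: |A + B| ≥ min(p, |A| + |B| - 1) for A, B nonempty in Z/pZ.
|A| = 5, |B| = 3, p = 19.
CD lower bound = min(19, 5 + 3 - 1) = min(19, 7) = 7.
Compute A + B mod 19 directly:
a = 2: 2+9=11, 2+10=12, 2+17=0
a = 4: 4+9=13, 4+10=14, 4+17=2
a = 7: 7+9=16, 7+10=17, 7+17=5
a = 13: 13+9=3, 13+10=4, 13+17=11
a = 15: 15+9=5, 15+10=6, 15+17=13
A + B = {0, 2, 3, 4, 5, 6, 11, 12, 13, 14, 16, 17}, so |A + B| = 12.
Verify: 12 ≥ 7? Yes ✓.

CD lower bound = 7, actual |A + B| = 12.


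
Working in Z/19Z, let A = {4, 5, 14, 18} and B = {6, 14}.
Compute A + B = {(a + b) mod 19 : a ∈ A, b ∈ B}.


Work in Z/19Z: reduce every sum a + b modulo 19.
Enumerate all 8 pairs:
a = 4: 4+6=10, 4+14=18
a = 5: 5+6=11, 5+14=0
a = 14: 14+6=1, 14+14=9
a = 18: 18+6=5, 18+14=13
Distinct residues collected: {0, 1, 5, 9, 10, 11, 13, 18}
|A + B| = 8 (out of 19 total residues).

A + B = {0, 1, 5, 9, 10, 11, 13, 18}


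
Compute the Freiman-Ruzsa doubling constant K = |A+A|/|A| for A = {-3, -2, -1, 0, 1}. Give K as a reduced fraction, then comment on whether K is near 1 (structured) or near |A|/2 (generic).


|A| = 5.
Compute A + A by enumerating all 25 pairs.
A + A = {-6, -5, -4, -3, -2, -1, 0, 1, 2}, so |A + A| = 9.
K = |A + A| / |A| = 9/5 (already in lowest terms) ≈ 1.8000.
Reference: AP of size 5 gives K = 9/5 ≈ 1.8000; a fully generic set of size 5 gives K ≈ 3.0000.

|A| = 5, |A + A| = 9, K = 9/5.


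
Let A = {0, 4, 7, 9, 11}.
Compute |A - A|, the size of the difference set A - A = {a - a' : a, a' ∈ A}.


A - A = {a - a' : a, a' ∈ A}; |A| = 5.
Bounds: 2|A|-1 ≤ |A - A| ≤ |A|² - |A| + 1, i.e. 9 ≤ |A - A| ≤ 21.
Note: 0 ∈ A - A always (from a - a). The set is symmetric: if d ∈ A - A then -d ∈ A - A.
Enumerate nonzero differences d = a - a' with a > a' (then include -d):
Positive differences: {2, 3, 4, 5, 7, 9, 11}
Full difference set: {0} ∪ (positive diffs) ∪ (negative diffs).
|A - A| = 1 + 2·7 = 15 (matches direct enumeration: 15).

|A - A| = 15


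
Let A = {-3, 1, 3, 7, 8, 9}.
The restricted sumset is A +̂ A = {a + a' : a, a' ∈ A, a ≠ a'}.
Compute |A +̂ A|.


Restricted sumset: A +̂ A = {a + a' : a ∈ A, a' ∈ A, a ≠ a'}.
Equivalently, take A + A and drop any sum 2a that is achievable ONLY as a + a for a ∈ A (i.e. sums representable only with equal summands).
Enumerate pairs (a, a') with a < a' (symmetric, so each unordered pair gives one sum; this covers all a ≠ a'):
  -3 + 1 = -2
  -3 + 3 = 0
  -3 + 7 = 4
  -3 + 8 = 5
  -3 + 9 = 6
  1 + 3 = 4
  1 + 7 = 8
  1 + 8 = 9
  1 + 9 = 10
  3 + 7 = 10
  3 + 8 = 11
  3 + 9 = 12
  7 + 8 = 15
  7 + 9 = 16
  8 + 9 = 17
Collected distinct sums: {-2, 0, 4, 5, 6, 8, 9, 10, 11, 12, 15, 16, 17}
|A +̂ A| = 13
(Reference bound: |A +̂ A| ≥ 2|A| - 3 for |A| ≥ 2, with |A| = 6 giving ≥ 9.)

|A +̂ A| = 13


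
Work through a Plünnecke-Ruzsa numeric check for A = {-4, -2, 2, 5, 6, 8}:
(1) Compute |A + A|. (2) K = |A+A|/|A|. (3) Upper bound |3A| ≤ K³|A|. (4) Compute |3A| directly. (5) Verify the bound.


|A| = 6.
Step 1: Compute A + A by enumerating all 36 pairs.
A + A = {-8, -6, -4, -2, 0, 1, 2, 3, 4, 6, 7, 8, 10, 11, 12, 13, 14, 16}, so |A + A| = 18.
Step 2: Doubling constant K = |A + A|/|A| = 18/6 = 18/6 ≈ 3.0000.
Step 3: Plünnecke-Ruzsa gives |3A| ≤ K³·|A| = (3.0000)³ · 6 ≈ 162.0000.
Step 4: Compute 3A = A + A + A directly by enumerating all triples (a,b,c) ∈ A³; |3A| = 32.
Step 5: Check 32 ≤ 162.0000? Yes ✓.

K = 18/6, Plünnecke-Ruzsa bound K³|A| ≈ 162.0000, |3A| = 32, inequality holds.


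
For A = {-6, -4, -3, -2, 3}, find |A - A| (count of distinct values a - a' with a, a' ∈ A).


A - A = {a - a' : a, a' ∈ A}; |A| = 5.
Bounds: 2|A|-1 ≤ |A - A| ≤ |A|² - |A| + 1, i.e. 9 ≤ |A - A| ≤ 21.
Note: 0 ∈ A - A always (from a - a). The set is symmetric: if d ∈ A - A then -d ∈ A - A.
Enumerate nonzero differences d = a - a' with a > a' (then include -d):
Positive differences: {1, 2, 3, 4, 5, 6, 7, 9}
Full difference set: {0} ∪ (positive diffs) ∪ (negative diffs).
|A - A| = 1 + 2·8 = 17 (matches direct enumeration: 17).

|A - A| = 17


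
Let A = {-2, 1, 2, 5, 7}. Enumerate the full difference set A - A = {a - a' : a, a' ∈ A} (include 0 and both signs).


A - A = {a - a' : a, a' ∈ A}.
Compute a - a' for each ordered pair (a, a'):
a = -2: -2--2=0, -2-1=-3, -2-2=-4, -2-5=-7, -2-7=-9
a = 1: 1--2=3, 1-1=0, 1-2=-1, 1-5=-4, 1-7=-6
a = 2: 2--2=4, 2-1=1, 2-2=0, 2-5=-3, 2-7=-5
a = 5: 5--2=7, 5-1=4, 5-2=3, 5-5=0, 5-7=-2
a = 7: 7--2=9, 7-1=6, 7-2=5, 7-5=2, 7-7=0
Collecting distinct values (and noting 0 appears from a-a):
A - A = {-9, -7, -6, -5, -4, -3, -2, -1, 0, 1, 2, 3, 4, 5, 6, 7, 9}
|A - A| = 17

A - A = {-9, -7, -6, -5, -4, -3, -2, -1, 0, 1, 2, 3, 4, 5, 6, 7, 9}


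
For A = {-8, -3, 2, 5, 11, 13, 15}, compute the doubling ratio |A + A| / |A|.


|A| = 7.
Compute A + A by enumerating all 49 pairs.
A + A = {-16, -11, -6, -3, -1, 2, 3, 4, 5, 7, 8, 10, 12, 13, 15, 16, 17, 18, 20, 22, 24, 26, 28, 30}, so |A + A| = 24.
K = |A + A| / |A| = 24/7 (already in lowest terms) ≈ 3.4286.
Reference: AP of size 7 gives K = 13/7 ≈ 1.8571; a fully generic set of size 7 gives K ≈ 4.0000.

|A| = 7, |A + A| = 24, K = 24/7.


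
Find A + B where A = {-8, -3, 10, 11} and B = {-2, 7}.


A + B = {a + b : a ∈ A, b ∈ B}.
Enumerate all |A|·|B| = 4·2 = 8 pairs (a, b) and collect distinct sums.
a = -8: -8+-2=-10, -8+7=-1
a = -3: -3+-2=-5, -3+7=4
a = 10: 10+-2=8, 10+7=17
a = 11: 11+-2=9, 11+7=18
Collecting distinct sums: A + B = {-10, -5, -1, 4, 8, 9, 17, 18}
|A + B| = 8

A + B = {-10, -5, -1, 4, 8, 9, 17, 18}


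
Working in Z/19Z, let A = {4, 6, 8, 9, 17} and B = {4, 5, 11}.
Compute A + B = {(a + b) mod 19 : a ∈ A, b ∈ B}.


Work in Z/19Z: reduce every sum a + b modulo 19.
Enumerate all 15 pairs:
a = 4: 4+4=8, 4+5=9, 4+11=15
a = 6: 6+4=10, 6+5=11, 6+11=17
a = 8: 8+4=12, 8+5=13, 8+11=0
a = 9: 9+4=13, 9+5=14, 9+11=1
a = 17: 17+4=2, 17+5=3, 17+11=9
Distinct residues collected: {0, 1, 2, 3, 8, 9, 10, 11, 12, 13, 14, 15, 17}
|A + B| = 13 (out of 19 total residues).

A + B = {0, 1, 2, 3, 8, 9, 10, 11, 12, 13, 14, 15, 17}


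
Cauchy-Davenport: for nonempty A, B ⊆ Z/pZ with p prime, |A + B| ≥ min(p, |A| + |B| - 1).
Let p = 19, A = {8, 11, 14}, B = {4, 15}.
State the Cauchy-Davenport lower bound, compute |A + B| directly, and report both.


Cauchy-Davenport: |A + B| ≥ min(p, |A| + |B| - 1) for A, B nonempty in Z/pZ.
|A| = 3, |B| = 2, p = 19.
CD lower bound = min(19, 3 + 2 - 1) = min(19, 4) = 4.
Compute A + B mod 19 directly:
a = 8: 8+4=12, 8+15=4
a = 11: 11+4=15, 11+15=7
a = 14: 14+4=18, 14+15=10
A + B = {4, 7, 10, 12, 15, 18}, so |A + B| = 6.
Verify: 6 ≥ 4? Yes ✓.

CD lower bound = 4, actual |A + B| = 6.


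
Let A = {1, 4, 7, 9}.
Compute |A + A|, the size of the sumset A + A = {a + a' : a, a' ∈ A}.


A + A = {a + a' : a, a' ∈ A}; |A| = 4.
General bounds: 2|A| - 1 ≤ |A + A| ≤ |A|(|A|+1)/2, i.e. 7 ≤ |A + A| ≤ 10.
Lower bound 2|A|-1 is attained iff A is an arithmetic progression.
Enumerate sums a + a' for a ≤ a' (symmetric, so this suffices):
a = 1: 1+1=2, 1+4=5, 1+7=8, 1+9=10
a = 4: 4+4=8, 4+7=11, 4+9=13
a = 7: 7+7=14, 7+9=16
a = 9: 9+9=18
Distinct sums: {2, 5, 8, 10, 11, 13, 14, 16, 18}
|A + A| = 9

|A + A| = 9


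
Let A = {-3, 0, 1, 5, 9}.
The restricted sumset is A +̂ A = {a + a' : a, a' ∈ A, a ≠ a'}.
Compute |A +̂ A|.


Restricted sumset: A +̂ A = {a + a' : a ∈ A, a' ∈ A, a ≠ a'}.
Equivalently, take A + A and drop any sum 2a that is achievable ONLY as a + a for a ∈ A (i.e. sums representable only with equal summands).
Enumerate pairs (a, a') with a < a' (symmetric, so each unordered pair gives one sum; this covers all a ≠ a'):
  -3 + 0 = -3
  -3 + 1 = -2
  -3 + 5 = 2
  -3 + 9 = 6
  0 + 1 = 1
  0 + 5 = 5
  0 + 9 = 9
  1 + 5 = 6
  1 + 9 = 10
  5 + 9 = 14
Collected distinct sums: {-3, -2, 1, 2, 5, 6, 9, 10, 14}
|A +̂ A| = 9
(Reference bound: |A +̂ A| ≥ 2|A| - 3 for |A| ≥ 2, with |A| = 5 giving ≥ 7.)

|A +̂ A| = 9


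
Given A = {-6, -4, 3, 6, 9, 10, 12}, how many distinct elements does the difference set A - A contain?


A - A = {a - a' : a, a' ∈ A}; |A| = 7.
Bounds: 2|A|-1 ≤ |A - A| ≤ |A|² - |A| + 1, i.e. 13 ≤ |A - A| ≤ 43.
Note: 0 ∈ A - A always (from a - a). The set is symmetric: if d ∈ A - A then -d ∈ A - A.
Enumerate nonzero differences d = a - a' with a > a' (then include -d):
Positive differences: {1, 2, 3, 4, 6, 7, 9, 10, 12, 13, 14, 15, 16, 18}
Full difference set: {0} ∪ (positive diffs) ∪ (negative diffs).
|A - A| = 1 + 2·14 = 29 (matches direct enumeration: 29).

|A - A| = 29


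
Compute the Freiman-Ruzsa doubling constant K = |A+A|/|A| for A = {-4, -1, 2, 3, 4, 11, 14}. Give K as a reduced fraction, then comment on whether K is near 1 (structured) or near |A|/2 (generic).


|A| = 7.
Compute A + A by enumerating all 49 pairs.
A + A = {-8, -5, -2, -1, 0, 1, 2, 3, 4, 5, 6, 7, 8, 10, 13, 14, 15, 16, 17, 18, 22, 25, 28}, so |A + A| = 23.
K = |A + A| / |A| = 23/7 (already in lowest terms) ≈ 3.2857.
Reference: AP of size 7 gives K = 13/7 ≈ 1.8571; a fully generic set of size 7 gives K ≈ 4.0000.

|A| = 7, |A + A| = 23, K = 23/7.


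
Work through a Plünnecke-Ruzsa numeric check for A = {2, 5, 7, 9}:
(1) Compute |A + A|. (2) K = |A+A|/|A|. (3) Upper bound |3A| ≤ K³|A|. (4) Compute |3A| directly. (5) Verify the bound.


|A| = 4.
Step 1: Compute A + A by enumerating all 16 pairs.
A + A = {4, 7, 9, 10, 11, 12, 14, 16, 18}, so |A + A| = 9.
Step 2: Doubling constant K = |A + A|/|A| = 9/4 = 9/4 ≈ 2.2500.
Step 3: Plünnecke-Ruzsa gives |3A| ≤ K³·|A| = (2.2500)³ · 4 ≈ 45.5625.
Step 4: Compute 3A = A + A + A directly by enumerating all triples (a,b,c) ∈ A³; |3A| = 16.
Step 5: Check 16 ≤ 45.5625? Yes ✓.

K = 9/4, Plünnecke-Ruzsa bound K³|A| ≈ 45.5625, |3A| = 16, inequality holds.


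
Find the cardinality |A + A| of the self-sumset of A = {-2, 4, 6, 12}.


A + A = {a + a' : a, a' ∈ A}; |A| = 4.
General bounds: 2|A| - 1 ≤ |A + A| ≤ |A|(|A|+1)/2, i.e. 7 ≤ |A + A| ≤ 10.
Lower bound 2|A|-1 is attained iff A is an arithmetic progression.
Enumerate sums a + a' for a ≤ a' (symmetric, so this suffices):
a = -2: -2+-2=-4, -2+4=2, -2+6=4, -2+12=10
a = 4: 4+4=8, 4+6=10, 4+12=16
a = 6: 6+6=12, 6+12=18
a = 12: 12+12=24
Distinct sums: {-4, 2, 4, 8, 10, 12, 16, 18, 24}
|A + A| = 9

|A + A| = 9


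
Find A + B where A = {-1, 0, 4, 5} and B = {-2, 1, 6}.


A + B = {a + b : a ∈ A, b ∈ B}.
Enumerate all |A|·|B| = 4·3 = 12 pairs (a, b) and collect distinct sums.
a = -1: -1+-2=-3, -1+1=0, -1+6=5
a = 0: 0+-2=-2, 0+1=1, 0+6=6
a = 4: 4+-2=2, 4+1=5, 4+6=10
a = 5: 5+-2=3, 5+1=6, 5+6=11
Collecting distinct sums: A + B = {-3, -2, 0, 1, 2, 3, 5, 6, 10, 11}
|A + B| = 10

A + B = {-3, -2, 0, 1, 2, 3, 5, 6, 10, 11}


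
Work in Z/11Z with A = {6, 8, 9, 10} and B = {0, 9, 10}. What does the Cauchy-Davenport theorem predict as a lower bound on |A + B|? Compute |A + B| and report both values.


Cauchy-Davenport: |A + B| ≥ min(p, |A| + |B| - 1) for A, B nonempty in Z/pZ.
|A| = 4, |B| = 3, p = 11.
CD lower bound = min(11, 4 + 3 - 1) = min(11, 6) = 6.
Compute A + B mod 11 directly:
a = 6: 6+0=6, 6+9=4, 6+10=5
a = 8: 8+0=8, 8+9=6, 8+10=7
a = 9: 9+0=9, 9+9=7, 9+10=8
a = 10: 10+0=10, 10+9=8, 10+10=9
A + B = {4, 5, 6, 7, 8, 9, 10}, so |A + B| = 7.
Verify: 7 ≥ 6? Yes ✓.

CD lower bound = 6, actual |A + B| = 7.


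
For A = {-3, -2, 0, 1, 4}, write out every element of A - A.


A - A = {a - a' : a, a' ∈ A}.
Compute a - a' for each ordered pair (a, a'):
a = -3: -3--3=0, -3--2=-1, -3-0=-3, -3-1=-4, -3-4=-7
a = -2: -2--3=1, -2--2=0, -2-0=-2, -2-1=-3, -2-4=-6
a = 0: 0--3=3, 0--2=2, 0-0=0, 0-1=-1, 0-4=-4
a = 1: 1--3=4, 1--2=3, 1-0=1, 1-1=0, 1-4=-3
a = 4: 4--3=7, 4--2=6, 4-0=4, 4-1=3, 4-4=0
Collecting distinct values (and noting 0 appears from a-a):
A - A = {-7, -6, -4, -3, -2, -1, 0, 1, 2, 3, 4, 6, 7}
|A - A| = 13

A - A = {-7, -6, -4, -3, -2, -1, 0, 1, 2, 3, 4, 6, 7}


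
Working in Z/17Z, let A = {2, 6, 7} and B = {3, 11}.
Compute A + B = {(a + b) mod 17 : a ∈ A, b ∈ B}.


Work in Z/17Z: reduce every sum a + b modulo 17.
Enumerate all 6 pairs:
a = 2: 2+3=5, 2+11=13
a = 6: 6+3=9, 6+11=0
a = 7: 7+3=10, 7+11=1
Distinct residues collected: {0, 1, 5, 9, 10, 13}
|A + B| = 6 (out of 17 total residues).

A + B = {0, 1, 5, 9, 10, 13}


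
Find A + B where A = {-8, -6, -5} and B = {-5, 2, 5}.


A + B = {a + b : a ∈ A, b ∈ B}.
Enumerate all |A|·|B| = 3·3 = 9 pairs (a, b) and collect distinct sums.
a = -8: -8+-5=-13, -8+2=-6, -8+5=-3
a = -6: -6+-5=-11, -6+2=-4, -6+5=-1
a = -5: -5+-5=-10, -5+2=-3, -5+5=0
Collecting distinct sums: A + B = {-13, -11, -10, -6, -4, -3, -1, 0}
|A + B| = 8

A + B = {-13, -11, -10, -6, -4, -3, -1, 0}


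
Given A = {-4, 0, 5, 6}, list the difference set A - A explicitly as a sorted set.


A - A = {a - a' : a, a' ∈ A}.
Compute a - a' for each ordered pair (a, a'):
a = -4: -4--4=0, -4-0=-4, -4-5=-9, -4-6=-10
a = 0: 0--4=4, 0-0=0, 0-5=-5, 0-6=-6
a = 5: 5--4=9, 5-0=5, 5-5=0, 5-6=-1
a = 6: 6--4=10, 6-0=6, 6-5=1, 6-6=0
Collecting distinct values (and noting 0 appears from a-a):
A - A = {-10, -9, -6, -5, -4, -1, 0, 1, 4, 5, 6, 9, 10}
|A - A| = 13

A - A = {-10, -9, -6, -5, -4, -1, 0, 1, 4, 5, 6, 9, 10}


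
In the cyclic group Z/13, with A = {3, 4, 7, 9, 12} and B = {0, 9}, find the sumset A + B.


Work in Z/13Z: reduce every sum a + b modulo 13.
Enumerate all 10 pairs:
a = 3: 3+0=3, 3+9=12
a = 4: 4+0=4, 4+9=0
a = 7: 7+0=7, 7+9=3
a = 9: 9+0=9, 9+9=5
a = 12: 12+0=12, 12+9=8
Distinct residues collected: {0, 3, 4, 5, 7, 8, 9, 12}
|A + B| = 8 (out of 13 total residues).

A + B = {0, 3, 4, 5, 7, 8, 9, 12}


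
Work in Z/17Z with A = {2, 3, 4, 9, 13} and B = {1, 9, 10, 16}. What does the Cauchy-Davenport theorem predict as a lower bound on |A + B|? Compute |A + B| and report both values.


Cauchy-Davenport: |A + B| ≥ min(p, |A| + |B| - 1) for A, B nonempty in Z/pZ.
|A| = 5, |B| = 4, p = 17.
CD lower bound = min(17, 5 + 4 - 1) = min(17, 8) = 8.
Compute A + B mod 17 directly:
a = 2: 2+1=3, 2+9=11, 2+10=12, 2+16=1
a = 3: 3+1=4, 3+9=12, 3+10=13, 3+16=2
a = 4: 4+1=5, 4+9=13, 4+10=14, 4+16=3
a = 9: 9+1=10, 9+9=1, 9+10=2, 9+16=8
a = 13: 13+1=14, 13+9=5, 13+10=6, 13+16=12
A + B = {1, 2, 3, 4, 5, 6, 8, 10, 11, 12, 13, 14}, so |A + B| = 12.
Verify: 12 ≥ 8? Yes ✓.

CD lower bound = 8, actual |A + B| = 12.


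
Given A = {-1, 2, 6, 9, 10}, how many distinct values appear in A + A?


A + A = {a + a' : a, a' ∈ A}; |A| = 5.
General bounds: 2|A| - 1 ≤ |A + A| ≤ |A|(|A|+1)/2, i.e. 9 ≤ |A + A| ≤ 15.
Lower bound 2|A|-1 is attained iff A is an arithmetic progression.
Enumerate sums a + a' for a ≤ a' (symmetric, so this suffices):
a = -1: -1+-1=-2, -1+2=1, -1+6=5, -1+9=8, -1+10=9
a = 2: 2+2=4, 2+6=8, 2+9=11, 2+10=12
a = 6: 6+6=12, 6+9=15, 6+10=16
a = 9: 9+9=18, 9+10=19
a = 10: 10+10=20
Distinct sums: {-2, 1, 4, 5, 8, 9, 11, 12, 15, 16, 18, 19, 20}
|A + A| = 13

|A + A| = 13


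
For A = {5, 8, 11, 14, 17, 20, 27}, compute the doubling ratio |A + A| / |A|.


|A| = 7.
Compute A + A by enumerating all 49 pairs.
A + A = {10, 13, 16, 19, 22, 25, 28, 31, 32, 34, 35, 37, 38, 40, 41, 44, 47, 54}, so |A + A| = 18.
K = |A + A| / |A| = 18/7 (already in lowest terms) ≈ 2.5714.
Reference: AP of size 7 gives K = 13/7 ≈ 1.8571; a fully generic set of size 7 gives K ≈ 4.0000.

|A| = 7, |A + A| = 18, K = 18/7.


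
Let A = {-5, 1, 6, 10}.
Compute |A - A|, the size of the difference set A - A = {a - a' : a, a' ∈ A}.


A - A = {a - a' : a, a' ∈ A}; |A| = 4.
Bounds: 2|A|-1 ≤ |A - A| ≤ |A|² - |A| + 1, i.e. 7 ≤ |A - A| ≤ 13.
Note: 0 ∈ A - A always (from a - a). The set is symmetric: if d ∈ A - A then -d ∈ A - A.
Enumerate nonzero differences d = a - a' with a > a' (then include -d):
Positive differences: {4, 5, 6, 9, 11, 15}
Full difference set: {0} ∪ (positive diffs) ∪ (negative diffs).
|A - A| = 1 + 2·6 = 13 (matches direct enumeration: 13).

|A - A| = 13
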